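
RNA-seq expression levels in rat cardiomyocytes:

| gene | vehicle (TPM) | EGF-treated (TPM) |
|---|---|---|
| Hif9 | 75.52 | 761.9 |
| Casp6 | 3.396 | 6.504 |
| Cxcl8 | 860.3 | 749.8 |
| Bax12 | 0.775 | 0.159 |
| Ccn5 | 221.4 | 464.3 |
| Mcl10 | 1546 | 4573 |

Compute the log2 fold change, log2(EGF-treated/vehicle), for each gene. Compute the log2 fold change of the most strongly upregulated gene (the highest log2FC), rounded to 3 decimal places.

log2(761.9/75.52) = 3.335  (Hif9)
log2(6.504/3.396) = 0.937  (Casp6)
log2(749.8/860.3) = -0.198  (Cxcl8)
log2(0.159/0.775) = -2.285  (Bax12)
log2(464.3/221.4) = 1.068  (Ccn5)
log2(4573/1546) = 1.565  (Mcl10)
Hif9 is most strongly upregulated.

3.335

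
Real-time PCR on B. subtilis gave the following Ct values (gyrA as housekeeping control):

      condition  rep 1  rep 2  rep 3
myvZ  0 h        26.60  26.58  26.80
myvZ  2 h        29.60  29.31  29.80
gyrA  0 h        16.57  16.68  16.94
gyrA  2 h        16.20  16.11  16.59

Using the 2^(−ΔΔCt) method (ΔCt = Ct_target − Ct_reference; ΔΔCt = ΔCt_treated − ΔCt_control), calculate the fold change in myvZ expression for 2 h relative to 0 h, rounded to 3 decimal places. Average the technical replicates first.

Mean Ct: myvZ 0 h 26.660; myvZ 2 h 29.570; gyrA 0 h 16.730; gyrA 2 h 16.300
ΔCt(0 h) = 26.660 − 16.730 = 9.930
ΔCt(2 h) = 29.570 − 16.300 = 13.270
ΔΔCt = 13.270 − 9.930 = 3.340
Fold change = 2^(−3.340) = 0.0988

0.099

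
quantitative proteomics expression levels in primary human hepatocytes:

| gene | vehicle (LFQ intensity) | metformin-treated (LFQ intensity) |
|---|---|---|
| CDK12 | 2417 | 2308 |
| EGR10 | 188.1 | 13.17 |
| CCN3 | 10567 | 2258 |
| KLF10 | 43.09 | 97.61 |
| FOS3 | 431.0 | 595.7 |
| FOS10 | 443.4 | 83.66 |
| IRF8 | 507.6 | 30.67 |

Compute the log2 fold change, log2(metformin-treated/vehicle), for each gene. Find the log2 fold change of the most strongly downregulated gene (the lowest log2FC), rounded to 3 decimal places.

-4.049

log2(2308/2417) = -0.067  (CDK12)
log2(13.17/188.1) = -3.836  (EGR10)
log2(2258/10567) = -2.226  (CCN3)
log2(97.61/43.09) = 1.180  (KLF10)
log2(595.7/431.0) = 0.467  (FOS3)
log2(83.66/443.4) = -2.406  (FOS10)
log2(30.67/507.6) = -4.049  (IRF8)
IRF8 is most strongly downregulated.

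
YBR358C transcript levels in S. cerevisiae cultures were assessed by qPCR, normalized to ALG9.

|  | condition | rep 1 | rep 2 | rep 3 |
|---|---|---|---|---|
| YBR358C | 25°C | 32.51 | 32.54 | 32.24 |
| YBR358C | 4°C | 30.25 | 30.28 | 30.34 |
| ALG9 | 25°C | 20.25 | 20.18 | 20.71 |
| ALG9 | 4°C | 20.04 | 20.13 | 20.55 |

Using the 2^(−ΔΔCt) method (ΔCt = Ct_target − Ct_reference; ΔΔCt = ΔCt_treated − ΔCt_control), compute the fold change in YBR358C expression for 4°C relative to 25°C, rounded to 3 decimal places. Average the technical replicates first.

4.000

Mean Ct: YBR358C 25°C 32.430; YBR358C 4°C 30.290; ALG9 25°C 20.380; ALG9 4°C 20.240
ΔCt(25°C) = 32.430 − 20.380 = 12.050
ΔCt(4°C) = 30.290 − 20.240 = 10.050
ΔΔCt = 10.050 − 12.050 = -2.000
Fold change = 2^(−(-2.000)) = 2^2.000 = 4.0000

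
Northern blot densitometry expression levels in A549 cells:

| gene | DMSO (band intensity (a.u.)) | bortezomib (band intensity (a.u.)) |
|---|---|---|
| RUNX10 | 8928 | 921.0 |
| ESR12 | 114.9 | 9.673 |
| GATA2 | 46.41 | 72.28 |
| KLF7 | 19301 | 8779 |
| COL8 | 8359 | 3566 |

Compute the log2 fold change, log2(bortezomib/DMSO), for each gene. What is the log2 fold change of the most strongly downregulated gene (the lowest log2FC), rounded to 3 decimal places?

log2(921.0/8928) = -3.277  (RUNX10)
log2(9.673/114.9) = -3.570  (ESR12)
log2(72.28/46.41) = 0.639  (GATA2)
log2(8779/19301) = -1.137  (KLF7)
log2(3566/8359) = -1.229  (COL8)
ESR12 is most strongly downregulated.

-3.570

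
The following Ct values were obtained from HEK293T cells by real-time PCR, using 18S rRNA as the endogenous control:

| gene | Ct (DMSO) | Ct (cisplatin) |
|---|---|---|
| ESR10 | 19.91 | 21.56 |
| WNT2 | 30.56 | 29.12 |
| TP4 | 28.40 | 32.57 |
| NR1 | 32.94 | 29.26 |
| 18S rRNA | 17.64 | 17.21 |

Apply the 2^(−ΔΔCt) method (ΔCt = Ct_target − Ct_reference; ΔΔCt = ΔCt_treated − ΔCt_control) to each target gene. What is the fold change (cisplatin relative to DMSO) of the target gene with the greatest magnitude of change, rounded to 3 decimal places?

0.041

ESR10: ΔΔCt = (21.56−17.21) − (19.91−17.64) = 4.35 − 2.27 = 2.08; fold change = 2^-2.08 = 0.237
WNT2: ΔΔCt = (29.12−17.21) − (30.56−17.64) = 11.91 − 12.92 = -1.01; fold change = 2^1.01 = 2.014
TP4: ΔΔCt = (32.57−17.21) − (28.40−17.64) = 15.36 − 10.76 = 4.60; fold change = 2^-4.60 = 0.041
NR1: ΔΔCt = (29.26−17.21) − (32.94−17.64) = 12.05 − 15.30 = -3.25; fold change = 2^3.25 = 9.514
TP4 has the largest |ΔΔCt| = 4.60.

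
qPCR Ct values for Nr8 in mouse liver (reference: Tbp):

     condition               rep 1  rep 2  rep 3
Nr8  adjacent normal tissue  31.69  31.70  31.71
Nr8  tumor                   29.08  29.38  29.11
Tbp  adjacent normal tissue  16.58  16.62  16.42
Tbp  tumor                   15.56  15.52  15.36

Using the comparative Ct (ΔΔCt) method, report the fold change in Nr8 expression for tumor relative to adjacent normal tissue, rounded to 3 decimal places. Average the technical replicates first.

Mean Ct: Nr8 adjacent normal tissue 31.700; Nr8 tumor 29.190; Tbp adjacent normal tissue 16.540; Tbp tumor 15.480
ΔCt(adjacent normal tissue) = 31.700 − 16.540 = 15.160
ΔCt(tumor) = 29.190 − 15.480 = 13.710
ΔΔCt = 13.710 − 15.160 = -1.450
Fold change = 2^(−(-1.450)) = 2^1.450 = 2.7321

2.732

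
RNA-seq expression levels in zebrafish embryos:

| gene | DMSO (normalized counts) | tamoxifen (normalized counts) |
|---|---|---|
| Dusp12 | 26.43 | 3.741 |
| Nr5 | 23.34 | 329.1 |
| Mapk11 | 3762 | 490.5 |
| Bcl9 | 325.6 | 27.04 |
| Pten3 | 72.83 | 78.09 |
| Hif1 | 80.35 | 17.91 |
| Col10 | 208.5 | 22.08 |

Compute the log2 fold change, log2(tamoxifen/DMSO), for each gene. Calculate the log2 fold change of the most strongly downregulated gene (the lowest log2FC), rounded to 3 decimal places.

log2(3.741/26.43) = -2.821  (Dusp12)
log2(329.1/23.34) = 3.818  (Nr5)
log2(490.5/3762) = -2.939  (Mapk11)
log2(27.04/325.6) = -3.590  (Bcl9)
log2(78.09/72.83) = 0.101  (Pten3)
log2(17.91/80.35) = -2.166  (Hif1)
log2(22.08/208.5) = -3.239  (Col10)
Bcl9 is most strongly downregulated.

-3.590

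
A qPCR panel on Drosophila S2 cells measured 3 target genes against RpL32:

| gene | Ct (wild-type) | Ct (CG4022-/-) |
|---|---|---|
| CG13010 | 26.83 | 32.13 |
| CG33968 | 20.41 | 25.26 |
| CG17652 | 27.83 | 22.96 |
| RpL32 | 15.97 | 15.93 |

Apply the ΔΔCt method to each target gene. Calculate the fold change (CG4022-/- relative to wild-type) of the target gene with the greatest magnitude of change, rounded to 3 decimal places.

0.025

CG13010: ΔΔCt = (32.13−15.93) − (26.83−15.97) = 16.20 − 10.86 = 5.34; fold change = 2^-5.34 = 0.025
CG33968: ΔΔCt = (25.26−15.93) − (20.41−15.97) = 9.33 − 4.44 = 4.89; fold change = 2^-4.89 = 0.034
CG17652: ΔΔCt = (22.96−15.93) − (27.83−15.97) = 7.03 − 11.86 = -4.83; fold change = 2^4.83 = 28.443
CG13010 has the largest |ΔΔCt| = 5.34.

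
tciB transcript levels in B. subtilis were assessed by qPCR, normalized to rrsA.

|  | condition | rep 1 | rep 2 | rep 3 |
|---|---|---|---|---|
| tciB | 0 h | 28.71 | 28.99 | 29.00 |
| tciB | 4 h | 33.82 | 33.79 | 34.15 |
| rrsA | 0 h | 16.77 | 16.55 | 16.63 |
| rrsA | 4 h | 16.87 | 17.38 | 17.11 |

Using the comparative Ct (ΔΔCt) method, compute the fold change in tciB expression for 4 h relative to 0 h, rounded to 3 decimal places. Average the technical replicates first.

0.043

Mean Ct: tciB 0 h 28.900; tciB 4 h 33.920; rrsA 0 h 16.650; rrsA 4 h 17.120
ΔCt(0 h) = 28.900 − 16.650 = 12.250
ΔCt(4 h) = 33.920 − 17.120 = 16.800
ΔΔCt = 16.800 − 12.250 = 4.550
Fold change = 2^(−4.550) = 0.0427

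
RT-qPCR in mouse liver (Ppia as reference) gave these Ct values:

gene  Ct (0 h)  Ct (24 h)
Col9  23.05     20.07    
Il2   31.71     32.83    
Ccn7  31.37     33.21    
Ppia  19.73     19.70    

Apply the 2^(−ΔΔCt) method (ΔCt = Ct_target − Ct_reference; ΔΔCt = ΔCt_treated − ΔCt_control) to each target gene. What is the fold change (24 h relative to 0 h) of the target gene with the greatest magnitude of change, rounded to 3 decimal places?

7.727

Col9: ΔΔCt = (20.07−19.70) − (23.05−19.73) = 0.37 − 3.32 = -2.95; fold change = 2^2.95 = 7.727
Il2: ΔΔCt = (32.83−19.70) − (31.71−19.73) = 13.13 − 11.98 = 1.15; fold change = 2^-1.15 = 0.451
Ccn7: ΔΔCt = (33.21−19.70) − (31.37−19.73) = 13.51 − 11.64 = 1.87; fold change = 2^-1.87 = 0.274
Col9 has the largest |ΔΔCt| = 2.95.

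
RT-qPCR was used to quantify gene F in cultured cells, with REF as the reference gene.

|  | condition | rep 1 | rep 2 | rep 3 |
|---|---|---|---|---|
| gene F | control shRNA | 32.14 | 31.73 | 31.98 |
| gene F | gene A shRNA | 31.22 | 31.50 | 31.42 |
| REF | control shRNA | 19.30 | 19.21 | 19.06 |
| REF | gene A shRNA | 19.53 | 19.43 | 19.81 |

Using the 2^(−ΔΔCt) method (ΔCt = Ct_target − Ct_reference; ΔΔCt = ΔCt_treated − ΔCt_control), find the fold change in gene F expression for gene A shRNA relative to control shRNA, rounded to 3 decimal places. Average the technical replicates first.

Mean Ct: gene F control shRNA 31.950; gene F gene A shRNA 31.380; REF control shRNA 19.190; REF gene A shRNA 19.590
ΔCt(control shRNA) = 31.950 − 19.190 = 12.760
ΔCt(gene A shRNA) = 31.380 − 19.590 = 11.790
ΔΔCt = 11.790 − 12.760 = -0.970
Fold change = 2^(−(-0.970)) = 2^0.970 = 1.9588

1.959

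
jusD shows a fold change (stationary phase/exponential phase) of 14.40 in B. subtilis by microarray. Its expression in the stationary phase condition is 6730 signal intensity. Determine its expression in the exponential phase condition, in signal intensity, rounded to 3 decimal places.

467.361

exponential phase expression = 6730 / 14.40 = 467.361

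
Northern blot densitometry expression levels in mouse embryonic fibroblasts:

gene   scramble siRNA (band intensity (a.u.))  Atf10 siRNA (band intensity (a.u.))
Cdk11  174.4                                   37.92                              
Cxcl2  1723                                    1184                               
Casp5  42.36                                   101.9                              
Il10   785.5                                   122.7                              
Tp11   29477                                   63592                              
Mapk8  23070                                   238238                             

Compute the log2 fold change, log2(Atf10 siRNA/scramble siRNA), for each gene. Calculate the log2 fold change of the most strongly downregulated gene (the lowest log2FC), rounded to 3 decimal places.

log2(37.92/174.4) = -2.201  (Cdk11)
log2(1184/1723) = -0.541  (Cxcl2)
log2(101.9/42.36) = 1.266  (Casp5)
log2(122.7/785.5) = -2.678  (Il10)
log2(63592/29477) = 1.109  (Tp11)
log2(238238/23070) = 3.368  (Mapk8)
Il10 is most strongly downregulated.

-2.678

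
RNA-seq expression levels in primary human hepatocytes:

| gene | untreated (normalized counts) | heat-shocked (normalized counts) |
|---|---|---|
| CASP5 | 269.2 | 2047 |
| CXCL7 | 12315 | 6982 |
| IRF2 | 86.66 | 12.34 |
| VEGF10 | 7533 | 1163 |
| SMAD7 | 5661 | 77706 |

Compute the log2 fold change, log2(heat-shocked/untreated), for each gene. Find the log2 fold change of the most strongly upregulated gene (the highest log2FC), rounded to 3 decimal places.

log2(2047/269.2) = 2.927  (CASP5)
log2(6982/12315) = -0.819  (CXCL7)
log2(12.34/86.66) = -2.812  (IRF2)
log2(1163/7533) = -2.695  (VEGF10)
log2(77706/5661) = 3.779  (SMAD7)
SMAD7 is most strongly upregulated.

3.779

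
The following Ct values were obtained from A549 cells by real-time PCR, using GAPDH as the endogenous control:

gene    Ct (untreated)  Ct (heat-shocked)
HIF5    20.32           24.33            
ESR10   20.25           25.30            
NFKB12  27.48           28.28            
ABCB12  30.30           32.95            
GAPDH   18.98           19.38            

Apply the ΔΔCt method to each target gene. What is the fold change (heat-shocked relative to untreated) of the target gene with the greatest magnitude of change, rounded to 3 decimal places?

0.040

HIF5: ΔΔCt = (24.33−19.38) − (20.32−18.98) = 4.95 − 1.34 = 3.61; fold change = 2^-3.61 = 0.082
ESR10: ΔΔCt = (25.30−19.38) − (20.25−18.98) = 5.92 − 1.27 = 4.65; fold change = 2^-4.65 = 0.040
NFKB12: ΔΔCt = (28.28−19.38) − (27.48−18.98) = 8.90 − 8.50 = 0.40; fold change = 2^-0.40 = 0.758
ABCB12: ΔΔCt = (32.95−19.38) − (30.30−18.98) = 13.57 − 11.32 = 2.25; fold change = 2^-2.25 = 0.210
ESR10 has the largest |ΔΔCt| = 4.65.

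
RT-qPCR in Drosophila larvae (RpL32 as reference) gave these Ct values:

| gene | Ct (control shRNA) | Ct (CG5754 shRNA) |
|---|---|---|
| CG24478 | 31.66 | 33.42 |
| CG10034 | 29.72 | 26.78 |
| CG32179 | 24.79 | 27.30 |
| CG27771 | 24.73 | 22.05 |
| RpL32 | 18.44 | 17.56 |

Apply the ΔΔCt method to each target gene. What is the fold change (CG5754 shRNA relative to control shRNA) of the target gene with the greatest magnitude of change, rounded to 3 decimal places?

0.095

CG24478: ΔΔCt = (33.42−17.56) − (31.66−18.44) = 15.86 − 13.22 = 2.64; fold change = 2^-2.64 = 0.160
CG10034: ΔΔCt = (26.78−17.56) − (29.72−18.44) = 9.22 − 11.28 = -2.06; fold change = 2^2.06 = 4.170
CG32179: ΔΔCt = (27.30−17.56) − (24.79−18.44) = 9.74 − 6.35 = 3.39; fold change = 2^-3.39 = 0.095
CG27771: ΔΔCt = (22.05−17.56) − (24.73−18.44) = 4.49 − 6.29 = -1.80; fold change = 2^1.80 = 3.482
CG32179 has the largest |ΔΔCt| = 3.39.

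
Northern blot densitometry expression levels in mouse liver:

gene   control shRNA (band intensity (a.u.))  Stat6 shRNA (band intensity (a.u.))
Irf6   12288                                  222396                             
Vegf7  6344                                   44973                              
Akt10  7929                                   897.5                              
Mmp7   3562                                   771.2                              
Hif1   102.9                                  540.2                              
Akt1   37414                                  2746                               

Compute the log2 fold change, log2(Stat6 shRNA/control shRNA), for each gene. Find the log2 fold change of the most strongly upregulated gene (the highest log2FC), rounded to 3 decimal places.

4.178

log2(222396/12288) = 4.178  (Irf6)
log2(44973/6344) = 2.826  (Vegf7)
log2(897.5/7929) = -3.143  (Akt10)
log2(771.2/3562) = -2.208  (Mmp7)
log2(540.2/102.9) = 2.392  (Hif1)
log2(2746/37414) = -3.768  (Akt1)
Irf6 is most strongly upregulated.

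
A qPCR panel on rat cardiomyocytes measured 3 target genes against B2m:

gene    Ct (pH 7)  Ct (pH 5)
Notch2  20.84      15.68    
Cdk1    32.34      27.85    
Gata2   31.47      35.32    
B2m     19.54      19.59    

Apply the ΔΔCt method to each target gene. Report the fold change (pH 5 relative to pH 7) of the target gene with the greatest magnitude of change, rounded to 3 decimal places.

37.014

Notch2: ΔΔCt = (15.68−19.59) − (20.84−19.54) = -3.91 − 1.30 = -5.21; fold change = 2^5.21 = 37.014
Cdk1: ΔΔCt = (27.85−19.59) − (32.34−19.54) = 8.26 − 12.80 = -4.54; fold change = 2^4.54 = 23.264
Gata2: ΔΔCt = (35.32−19.59) − (31.47−19.54) = 15.73 − 11.93 = 3.80; fold change = 2^-3.80 = 0.072
Notch2 has the largest |ΔΔCt| = 5.21.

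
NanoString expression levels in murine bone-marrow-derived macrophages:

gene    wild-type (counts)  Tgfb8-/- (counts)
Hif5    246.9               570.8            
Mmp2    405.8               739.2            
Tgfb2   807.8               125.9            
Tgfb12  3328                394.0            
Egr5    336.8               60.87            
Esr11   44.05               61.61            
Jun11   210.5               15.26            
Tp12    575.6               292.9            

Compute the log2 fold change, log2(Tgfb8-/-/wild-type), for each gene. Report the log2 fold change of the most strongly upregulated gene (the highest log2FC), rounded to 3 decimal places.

1.209

log2(570.8/246.9) = 1.209  (Hif5)
log2(739.2/405.8) = 0.865  (Mmp2)
log2(125.9/807.8) = -2.682  (Tgfb2)
log2(394.0/3328) = -3.078  (Tgfb12)
log2(60.87/336.8) = -2.468  (Egr5)
log2(61.61/44.05) = 0.484  (Esr11)
log2(15.26/210.5) = -3.786  (Jun11)
log2(292.9/575.6) = -0.975  (Tp12)
Hif5 is most strongly upregulated.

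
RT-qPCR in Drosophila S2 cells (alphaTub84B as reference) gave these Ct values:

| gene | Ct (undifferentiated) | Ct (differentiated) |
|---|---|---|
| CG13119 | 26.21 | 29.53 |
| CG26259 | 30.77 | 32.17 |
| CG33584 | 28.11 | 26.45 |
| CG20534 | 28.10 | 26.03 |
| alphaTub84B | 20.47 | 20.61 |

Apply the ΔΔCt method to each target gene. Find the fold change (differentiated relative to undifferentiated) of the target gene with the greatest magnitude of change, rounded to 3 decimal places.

0.110

CG13119: ΔΔCt = (29.53−20.61) − (26.21−20.47) = 8.92 − 5.74 = 3.18; fold change = 2^-3.18 = 0.110
CG26259: ΔΔCt = (32.17−20.61) − (30.77−20.47) = 11.56 − 10.30 = 1.26; fold change = 2^-1.26 = 0.418
CG33584: ΔΔCt = (26.45−20.61) − (28.11−20.47) = 5.84 − 7.64 = -1.80; fold change = 2^1.80 = 3.482
CG20534: ΔΔCt = (26.03−20.61) − (28.10−20.47) = 5.42 − 7.63 = -2.21; fold change = 2^2.21 = 4.627
CG13119 has the largest |ΔΔCt| = 3.18.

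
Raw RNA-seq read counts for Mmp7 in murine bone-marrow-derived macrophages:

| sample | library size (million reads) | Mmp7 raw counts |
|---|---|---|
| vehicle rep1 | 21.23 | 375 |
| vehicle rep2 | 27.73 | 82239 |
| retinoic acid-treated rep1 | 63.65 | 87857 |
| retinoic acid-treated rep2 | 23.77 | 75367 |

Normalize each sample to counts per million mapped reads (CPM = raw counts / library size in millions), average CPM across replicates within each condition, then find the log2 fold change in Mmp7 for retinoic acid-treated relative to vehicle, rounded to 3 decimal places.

0.609

CPM(vehicle rep1) = 375 / 21.23 = 17.6637
CPM(vehicle rep2) = 82239 / 27.73 = 2965.7050
CPM(retinoic acid-treated rep1) = 87857 / 63.65 = 1380.3142
CPM(retinoic acid-treated rep2) = 75367 / 23.77 = 3170.6773
mean CPM(vehicle) = 1491.6843; mean CPM(retinoic acid-treated) = 2275.4958
Fold change = 2275.4958 / 1491.6843 = 1.52545
log2(1.52545) = 0.6092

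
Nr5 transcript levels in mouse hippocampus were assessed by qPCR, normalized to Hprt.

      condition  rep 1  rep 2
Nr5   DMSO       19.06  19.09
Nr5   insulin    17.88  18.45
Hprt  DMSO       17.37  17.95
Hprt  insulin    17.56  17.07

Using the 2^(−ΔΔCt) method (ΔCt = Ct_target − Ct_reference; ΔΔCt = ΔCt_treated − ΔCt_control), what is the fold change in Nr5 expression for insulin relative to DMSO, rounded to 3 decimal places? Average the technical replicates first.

Mean Ct: Nr5 DMSO 19.075; Nr5 insulin 18.165; Hprt DMSO 17.660; Hprt insulin 17.315
ΔCt(DMSO) = 19.075 − 17.660 = 1.415
ΔCt(insulin) = 18.165 − 17.315 = 0.850
ΔΔCt = 0.850 − 1.415 = -0.565
Fold change = 2^(−(-0.565)) = 2^0.565 = 1.4794

1.479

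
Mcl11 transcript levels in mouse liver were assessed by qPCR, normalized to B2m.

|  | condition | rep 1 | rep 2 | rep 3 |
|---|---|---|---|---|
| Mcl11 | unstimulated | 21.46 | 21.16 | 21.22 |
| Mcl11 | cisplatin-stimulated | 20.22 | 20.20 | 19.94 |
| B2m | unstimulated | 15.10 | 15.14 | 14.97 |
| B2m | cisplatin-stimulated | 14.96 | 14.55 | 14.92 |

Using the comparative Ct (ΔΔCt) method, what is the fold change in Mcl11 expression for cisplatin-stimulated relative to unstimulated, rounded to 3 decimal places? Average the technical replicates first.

1.866

Mean Ct: Mcl11 unstimulated 21.280; Mcl11 cisplatin-stimulated 20.120; B2m unstimulated 15.070; B2m cisplatin-stimulated 14.810
ΔCt(unstimulated) = 21.280 − 15.070 = 6.210
ΔCt(cisplatin-stimulated) = 20.120 − 14.810 = 5.310
ΔΔCt = 5.310 − 6.210 = -0.900
Fold change = 2^(−(-0.900)) = 2^0.900 = 1.8661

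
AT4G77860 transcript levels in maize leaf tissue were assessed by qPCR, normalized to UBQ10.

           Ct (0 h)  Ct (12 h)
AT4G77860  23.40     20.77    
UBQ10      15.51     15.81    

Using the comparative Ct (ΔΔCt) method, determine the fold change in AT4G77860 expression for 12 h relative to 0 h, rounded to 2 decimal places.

7.62

ΔCt(0 h) = 23.400 − 15.510 = 7.890
ΔCt(12 h) = 20.770 − 15.810 = 4.960
ΔΔCt = 4.960 − 7.890 = -2.930
Fold change = 2^(−(-2.930)) = 2^2.930 = 7.621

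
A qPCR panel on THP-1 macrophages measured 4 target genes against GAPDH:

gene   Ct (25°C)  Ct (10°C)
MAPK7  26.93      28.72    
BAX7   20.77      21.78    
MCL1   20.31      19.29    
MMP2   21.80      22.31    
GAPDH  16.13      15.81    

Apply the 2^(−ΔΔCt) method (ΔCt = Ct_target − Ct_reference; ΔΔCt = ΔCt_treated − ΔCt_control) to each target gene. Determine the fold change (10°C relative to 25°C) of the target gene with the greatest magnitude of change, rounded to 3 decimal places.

MAPK7: ΔΔCt = (28.72−15.81) − (26.93−16.13) = 12.91 − 10.80 = 2.11; fold change = 2^-2.11 = 0.232
BAX7: ΔΔCt = (21.78−15.81) − (20.77−16.13) = 5.97 − 4.64 = 1.33; fold change = 2^-1.33 = 0.398
MCL1: ΔΔCt = (19.29−15.81) − (20.31−16.13) = 3.48 − 4.18 = -0.70; fold change = 2^0.70 = 1.625
MMP2: ΔΔCt = (22.31−15.81) − (21.80−16.13) = 6.50 − 5.67 = 0.83; fold change = 2^-0.83 = 0.563
MAPK7 has the largest |ΔΔCt| = 2.11.

0.232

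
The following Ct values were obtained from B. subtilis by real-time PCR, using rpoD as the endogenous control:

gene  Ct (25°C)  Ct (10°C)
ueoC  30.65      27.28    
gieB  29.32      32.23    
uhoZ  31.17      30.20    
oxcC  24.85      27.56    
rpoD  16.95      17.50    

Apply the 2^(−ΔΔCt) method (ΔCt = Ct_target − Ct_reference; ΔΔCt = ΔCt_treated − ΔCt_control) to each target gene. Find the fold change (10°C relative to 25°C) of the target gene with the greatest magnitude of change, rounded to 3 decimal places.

15.137

ueoC: ΔΔCt = (27.28−17.50) − (30.65−16.95) = 9.78 − 13.70 = -3.92; fold change = 2^3.92 = 15.137
gieB: ΔΔCt = (32.23−17.50) − (29.32−16.95) = 14.73 − 12.37 = 2.36; fold change = 2^-2.36 = 0.195
uhoZ: ΔΔCt = (30.20−17.50) − (31.17−16.95) = 12.70 − 14.22 = -1.52; fold change = 2^1.52 = 2.868
oxcC: ΔΔCt = (27.56−17.50) − (24.85−16.95) = 10.06 − 7.90 = 2.16; fold change = 2^-2.16 = 0.224
ueoC has the largest |ΔΔCt| = 3.92.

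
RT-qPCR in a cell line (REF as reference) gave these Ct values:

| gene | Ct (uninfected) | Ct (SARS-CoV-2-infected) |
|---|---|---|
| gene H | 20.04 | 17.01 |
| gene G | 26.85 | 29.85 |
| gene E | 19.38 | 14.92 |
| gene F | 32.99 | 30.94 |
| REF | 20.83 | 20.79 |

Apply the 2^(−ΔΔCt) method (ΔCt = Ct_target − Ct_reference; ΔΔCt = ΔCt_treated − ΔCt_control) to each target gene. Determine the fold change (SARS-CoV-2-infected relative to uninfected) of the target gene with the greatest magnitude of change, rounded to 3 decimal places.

21.407

gene H: ΔΔCt = (17.01−20.79) − (20.04−20.83) = -3.78 − (-0.79) = -2.99; fold change = 2^2.99 = 7.945
gene G: ΔΔCt = (29.85−20.79) − (26.85−20.83) = 9.06 − 6.02 = 3.04; fold change = 2^-3.04 = 0.122
gene E: ΔΔCt = (14.92−20.79) − (19.38−20.83) = -5.87 − (-1.45) = -4.42; fold change = 2^4.42 = 21.407
gene F: ΔΔCt = (30.94−20.79) − (32.99−20.83) = 10.15 − 12.16 = -2.01; fold change = 2^2.01 = 4.028
gene E has the largest |ΔΔCt| = 4.42.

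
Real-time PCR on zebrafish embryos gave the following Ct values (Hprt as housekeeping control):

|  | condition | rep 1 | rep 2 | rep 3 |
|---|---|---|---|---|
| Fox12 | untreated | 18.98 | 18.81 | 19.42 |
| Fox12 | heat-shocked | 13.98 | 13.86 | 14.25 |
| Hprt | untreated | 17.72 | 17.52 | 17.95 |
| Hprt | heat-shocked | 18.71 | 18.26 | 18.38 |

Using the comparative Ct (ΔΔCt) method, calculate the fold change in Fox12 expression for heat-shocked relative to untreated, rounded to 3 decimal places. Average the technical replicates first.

Mean Ct: Fox12 untreated 19.070; Fox12 heat-shocked 14.030; Hprt untreated 17.730; Hprt heat-shocked 18.450
ΔCt(untreated) = 19.070 − 17.730 = 1.340
ΔCt(heat-shocked) = 14.030 − 18.450 = -4.420
ΔΔCt = -4.420 − 1.340 = -5.760
Fold change = 2^(−(-5.760)) = 2^5.760 = 54.1917

54.192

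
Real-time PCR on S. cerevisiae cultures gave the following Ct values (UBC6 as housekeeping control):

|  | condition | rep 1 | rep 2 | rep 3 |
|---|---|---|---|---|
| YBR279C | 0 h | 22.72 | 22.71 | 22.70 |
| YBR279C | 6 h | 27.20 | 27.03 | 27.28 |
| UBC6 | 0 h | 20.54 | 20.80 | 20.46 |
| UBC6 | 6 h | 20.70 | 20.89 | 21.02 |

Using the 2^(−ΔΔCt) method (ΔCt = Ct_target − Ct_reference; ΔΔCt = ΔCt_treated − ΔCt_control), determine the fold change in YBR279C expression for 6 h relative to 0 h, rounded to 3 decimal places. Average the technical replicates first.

0.055

Mean Ct: YBR279C 0 h 22.710; YBR279C 6 h 27.170; UBC6 0 h 20.600; UBC6 6 h 20.870
ΔCt(0 h) = 22.710 − 20.600 = 2.110
ΔCt(6 h) = 27.170 − 20.870 = 6.300
ΔΔCt = 6.300 − 2.110 = 4.190
Fold change = 2^(−4.190) = 0.0548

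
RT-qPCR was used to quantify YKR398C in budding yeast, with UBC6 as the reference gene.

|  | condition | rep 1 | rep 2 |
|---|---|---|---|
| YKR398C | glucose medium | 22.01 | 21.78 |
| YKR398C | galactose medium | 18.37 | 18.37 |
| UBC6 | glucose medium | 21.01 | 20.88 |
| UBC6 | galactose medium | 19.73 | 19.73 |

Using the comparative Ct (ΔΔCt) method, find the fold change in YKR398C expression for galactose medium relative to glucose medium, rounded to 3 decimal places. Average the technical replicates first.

Mean Ct: YKR398C glucose medium 21.895; YKR398C galactose medium 18.370; UBC6 glucose medium 20.945; UBC6 galactose medium 19.730
ΔCt(glucose medium) = 21.895 − 20.945 = 0.950
ΔCt(galactose medium) = 18.370 − 19.730 = -1.360
ΔΔCt = -1.360 − 0.950 = -2.310
Fold change = 2^(−(-2.310)) = 2^2.310 = 4.9588

4.959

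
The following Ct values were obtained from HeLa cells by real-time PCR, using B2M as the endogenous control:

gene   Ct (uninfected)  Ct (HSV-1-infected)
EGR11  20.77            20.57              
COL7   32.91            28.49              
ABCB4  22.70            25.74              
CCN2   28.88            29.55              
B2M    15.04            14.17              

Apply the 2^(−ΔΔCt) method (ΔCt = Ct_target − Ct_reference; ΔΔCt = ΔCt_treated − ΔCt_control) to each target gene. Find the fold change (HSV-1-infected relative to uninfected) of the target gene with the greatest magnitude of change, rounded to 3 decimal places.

0.067

EGR11: ΔΔCt = (20.57−14.17) − (20.77−15.04) = 6.40 − 5.73 = 0.67; fold change = 2^-0.67 = 0.629
COL7: ΔΔCt = (28.49−14.17) − (32.91−15.04) = 14.32 − 17.87 = -3.55; fold change = 2^3.55 = 11.713
ABCB4: ΔΔCt = (25.74−14.17) − (22.70−15.04) = 11.57 − 7.66 = 3.91; fold change = 2^-3.91 = 0.067
CCN2: ΔΔCt = (29.55−14.17) − (28.88−15.04) = 15.38 − 13.84 = 1.54; fold change = 2^-1.54 = 0.344
ABCB4 has the largest |ΔΔCt| = 3.91.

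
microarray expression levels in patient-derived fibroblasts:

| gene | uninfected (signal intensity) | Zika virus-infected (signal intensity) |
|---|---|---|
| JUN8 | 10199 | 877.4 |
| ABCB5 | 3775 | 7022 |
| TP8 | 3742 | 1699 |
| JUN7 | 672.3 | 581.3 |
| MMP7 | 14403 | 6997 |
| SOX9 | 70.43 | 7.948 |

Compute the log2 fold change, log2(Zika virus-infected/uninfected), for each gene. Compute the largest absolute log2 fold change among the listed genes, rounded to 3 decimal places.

log2(877.4/10199) = -3.539  (JUN8)
log2(7022/3775) = 0.895  (ABCB5)
log2(1699/3742) = -1.139  (TP8)
log2(581.3/672.3) = -0.210  (JUN7)
log2(6997/14403) = -1.042  (MMP7)
log2(7.948/70.43) = -3.148  (SOX9)
The largest magnitude belongs to JUN8.

3.539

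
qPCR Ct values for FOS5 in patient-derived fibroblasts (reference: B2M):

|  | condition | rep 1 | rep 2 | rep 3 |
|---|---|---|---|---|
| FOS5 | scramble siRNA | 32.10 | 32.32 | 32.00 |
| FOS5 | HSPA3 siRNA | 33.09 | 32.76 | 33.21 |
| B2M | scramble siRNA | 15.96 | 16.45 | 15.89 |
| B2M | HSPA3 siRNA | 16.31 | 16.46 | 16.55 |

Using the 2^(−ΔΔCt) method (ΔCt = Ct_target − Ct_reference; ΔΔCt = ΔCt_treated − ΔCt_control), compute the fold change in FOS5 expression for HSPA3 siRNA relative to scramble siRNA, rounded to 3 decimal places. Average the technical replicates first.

0.688

Mean Ct: FOS5 scramble siRNA 32.140; FOS5 HSPA3 siRNA 33.020; B2M scramble siRNA 16.100; B2M HSPA3 siRNA 16.440
ΔCt(scramble siRNA) = 32.140 − 16.100 = 16.040
ΔCt(HSPA3 siRNA) = 33.020 − 16.440 = 16.580
ΔΔCt = 16.580 − 16.040 = 0.540
Fold change = 2^(−0.540) = 0.6878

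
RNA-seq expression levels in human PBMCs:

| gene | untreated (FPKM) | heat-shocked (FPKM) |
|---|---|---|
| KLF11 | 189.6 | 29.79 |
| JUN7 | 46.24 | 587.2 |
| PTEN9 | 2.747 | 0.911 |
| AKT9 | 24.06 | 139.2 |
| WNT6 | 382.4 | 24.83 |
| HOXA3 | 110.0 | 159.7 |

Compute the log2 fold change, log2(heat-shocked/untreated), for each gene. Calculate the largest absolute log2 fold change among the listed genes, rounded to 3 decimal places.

log2(29.79/189.6) = -2.670  (KLF11)
log2(587.2/46.24) = 3.667  (JUN7)
log2(0.911/2.747) = -1.592  (PTEN9)
log2(139.2/24.06) = 2.532  (AKT9)
log2(24.83/382.4) = -3.945  (WNT6)
log2(159.7/110.0) = 0.538  (HOXA3)
The largest magnitude belongs to WNT6.

3.945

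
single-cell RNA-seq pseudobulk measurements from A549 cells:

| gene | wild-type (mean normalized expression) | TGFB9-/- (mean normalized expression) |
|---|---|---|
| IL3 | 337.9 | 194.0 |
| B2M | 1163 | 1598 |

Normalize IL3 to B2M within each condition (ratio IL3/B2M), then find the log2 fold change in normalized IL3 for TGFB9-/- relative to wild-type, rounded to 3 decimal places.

IL3/B2M (wild-type) = 337.9 / 1163 = 0.29054
IL3/B2M (TGFB9-/-) = 194.0 / 1598 = 0.1214
Fold change = 0.1214 / 0.29054 = 0.4178
log2(0.4178) = -1.2590

-1.259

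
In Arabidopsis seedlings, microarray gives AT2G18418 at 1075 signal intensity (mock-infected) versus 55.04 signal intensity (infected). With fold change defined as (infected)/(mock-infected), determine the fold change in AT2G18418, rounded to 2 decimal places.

0.05

Fold change = 55.04 / 1075 = 0.051
AT2G18418 is downregulated.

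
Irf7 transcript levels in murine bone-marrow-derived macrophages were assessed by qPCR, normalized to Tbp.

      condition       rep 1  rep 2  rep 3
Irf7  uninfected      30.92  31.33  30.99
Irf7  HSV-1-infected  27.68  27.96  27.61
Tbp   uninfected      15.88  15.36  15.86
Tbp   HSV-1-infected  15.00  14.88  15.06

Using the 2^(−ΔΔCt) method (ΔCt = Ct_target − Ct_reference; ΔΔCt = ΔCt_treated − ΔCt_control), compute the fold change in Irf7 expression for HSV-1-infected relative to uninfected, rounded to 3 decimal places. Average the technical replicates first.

6.105

Mean Ct: Irf7 uninfected 31.080; Irf7 HSV-1-infected 27.750; Tbp uninfected 15.700; Tbp HSV-1-infected 14.980
ΔCt(uninfected) = 31.080 − 15.700 = 15.380
ΔCt(HSV-1-infected) = 27.750 − 14.980 = 12.770
ΔΔCt = 12.770 − 15.380 = -2.610
Fold change = 2^(−(-2.610)) = 2^2.610 = 6.1050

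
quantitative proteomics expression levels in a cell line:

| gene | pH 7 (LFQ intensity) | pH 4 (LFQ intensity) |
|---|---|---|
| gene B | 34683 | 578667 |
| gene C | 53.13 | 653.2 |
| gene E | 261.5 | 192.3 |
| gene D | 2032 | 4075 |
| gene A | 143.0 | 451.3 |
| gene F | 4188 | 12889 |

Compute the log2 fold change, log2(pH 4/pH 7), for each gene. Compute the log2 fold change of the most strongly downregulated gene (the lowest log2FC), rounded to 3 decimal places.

log2(578667/34683) = 4.060  (gene B)
log2(653.2/53.13) = 3.620  (gene C)
log2(192.3/261.5) = -0.443  (gene E)
log2(4075/2032) = 1.004  (gene D)
log2(451.3/143.0) = 1.658  (gene A)
log2(12889/4188) = 1.622  (gene F)
gene E is most strongly downregulated.

-0.443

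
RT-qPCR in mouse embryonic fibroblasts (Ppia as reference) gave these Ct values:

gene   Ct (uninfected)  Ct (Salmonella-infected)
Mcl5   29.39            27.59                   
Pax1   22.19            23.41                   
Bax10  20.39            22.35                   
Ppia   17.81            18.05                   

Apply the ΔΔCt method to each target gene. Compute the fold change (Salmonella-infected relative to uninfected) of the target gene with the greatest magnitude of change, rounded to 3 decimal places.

Mcl5: ΔΔCt = (27.59−18.05) − (29.39−17.81) = 9.54 − 11.58 = -2.04; fold change = 2^2.04 = 4.112
Pax1: ΔΔCt = (23.41−18.05) − (22.19−17.81) = 5.36 − 4.38 = 0.98; fold change = 2^-0.98 = 0.507
Bax10: ΔΔCt = (22.35−18.05) − (20.39−17.81) = 4.30 − 2.58 = 1.72; fold change = 2^-1.72 = 0.304
Mcl5 has the largest |ΔΔCt| = 2.04.

4.112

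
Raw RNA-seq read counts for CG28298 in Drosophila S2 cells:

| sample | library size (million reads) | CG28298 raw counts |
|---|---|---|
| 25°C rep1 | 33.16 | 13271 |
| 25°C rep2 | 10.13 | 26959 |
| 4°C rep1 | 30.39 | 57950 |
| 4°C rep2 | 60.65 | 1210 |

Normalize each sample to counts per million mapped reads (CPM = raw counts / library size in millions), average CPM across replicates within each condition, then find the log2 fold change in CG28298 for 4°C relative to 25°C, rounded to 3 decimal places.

CPM(25°C rep1) = 13271 / 33.16 = 400.2111
CPM(25°C rep2) = 26959 / 10.13 = 2661.3031
CPM(4°C rep1) = 57950 / 30.39 = 1906.8773
CPM(4°C rep2) = 1210 / 60.65 = 19.9505
mean CPM(25°C) = 1530.7571; mean CPM(4°C) = 963.4139
Fold change = 963.4139 / 1530.7571 = 0.62937
log2(0.62937) = -0.6680

-0.668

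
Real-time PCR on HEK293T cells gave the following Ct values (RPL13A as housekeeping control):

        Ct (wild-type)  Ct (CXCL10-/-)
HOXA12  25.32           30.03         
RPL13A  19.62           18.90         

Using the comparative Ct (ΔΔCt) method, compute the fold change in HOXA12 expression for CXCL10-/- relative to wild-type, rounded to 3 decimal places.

ΔCt(wild-type) = 25.320 − 19.620 = 5.700
ΔCt(CXCL10-/-) = 30.030 − 18.900 = 11.130
ΔΔCt = 11.130 − 5.700 = 5.430
Fold change = 2^(−5.430) = 0.0232

0.023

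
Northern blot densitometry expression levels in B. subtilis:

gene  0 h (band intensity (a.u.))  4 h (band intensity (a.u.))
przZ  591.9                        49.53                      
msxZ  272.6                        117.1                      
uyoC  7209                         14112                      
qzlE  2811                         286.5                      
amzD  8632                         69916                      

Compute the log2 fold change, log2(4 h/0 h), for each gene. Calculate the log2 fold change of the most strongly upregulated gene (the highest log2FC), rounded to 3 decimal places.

log2(49.53/591.9) = -3.579  (przZ)
log2(117.1/272.6) = -1.219  (msxZ)
log2(14112/7209) = 0.969  (uyoC)
log2(286.5/2811) = -3.294  (qzlE)
log2(69916/8632) = 3.018  (amzD)
amzD is most strongly upregulated.

3.018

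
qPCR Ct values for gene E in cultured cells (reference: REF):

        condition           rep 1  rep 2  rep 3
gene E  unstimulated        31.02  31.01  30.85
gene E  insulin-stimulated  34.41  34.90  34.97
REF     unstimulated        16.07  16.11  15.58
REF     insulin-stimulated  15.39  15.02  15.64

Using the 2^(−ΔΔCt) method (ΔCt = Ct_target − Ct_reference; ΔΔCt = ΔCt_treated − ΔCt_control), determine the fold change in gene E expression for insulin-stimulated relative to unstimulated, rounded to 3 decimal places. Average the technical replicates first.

0.048

Mean Ct: gene E unstimulated 30.960; gene E insulin-stimulated 34.760; REF unstimulated 15.920; REF insulin-stimulated 15.350
ΔCt(unstimulated) = 30.960 − 15.920 = 15.040
ΔCt(insulin-stimulated) = 34.760 − 15.350 = 19.410
ΔΔCt = 19.410 − 15.040 = 4.370
Fold change = 2^(−4.370) = 0.0484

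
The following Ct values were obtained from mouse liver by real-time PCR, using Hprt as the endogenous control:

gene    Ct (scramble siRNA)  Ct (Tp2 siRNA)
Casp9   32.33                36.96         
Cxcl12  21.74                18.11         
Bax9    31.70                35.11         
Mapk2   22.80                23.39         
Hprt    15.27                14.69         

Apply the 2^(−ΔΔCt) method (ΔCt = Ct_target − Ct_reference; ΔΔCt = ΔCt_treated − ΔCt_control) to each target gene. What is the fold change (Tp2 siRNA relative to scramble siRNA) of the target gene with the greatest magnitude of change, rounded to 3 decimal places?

Casp9: ΔΔCt = (36.96−14.69) − (32.33−15.27) = 22.27 − 17.06 = 5.21; fold change = 2^-5.21 = 0.027
Cxcl12: ΔΔCt = (18.11−14.69) − (21.74−15.27) = 3.42 − 6.47 = -3.05; fold change = 2^3.05 = 8.282
Bax9: ΔΔCt = (35.11−14.69) − (31.70−15.27) = 20.42 − 16.43 = 3.99; fold change = 2^-3.99 = 0.063
Mapk2: ΔΔCt = (23.39−14.69) − (22.80−15.27) = 8.70 − 7.53 = 1.17; fold change = 2^-1.17 = 0.444
Casp9 has the largest |ΔΔCt| = 5.21.

0.027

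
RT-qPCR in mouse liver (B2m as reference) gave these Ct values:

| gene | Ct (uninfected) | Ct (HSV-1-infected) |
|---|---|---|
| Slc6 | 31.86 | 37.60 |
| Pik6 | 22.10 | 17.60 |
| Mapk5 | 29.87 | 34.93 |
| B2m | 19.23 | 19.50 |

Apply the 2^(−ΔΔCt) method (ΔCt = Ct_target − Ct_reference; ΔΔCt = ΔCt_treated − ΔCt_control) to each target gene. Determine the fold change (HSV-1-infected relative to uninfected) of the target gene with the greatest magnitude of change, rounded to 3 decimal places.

0.023

Slc6: ΔΔCt = (37.60−19.50) − (31.86−19.23) = 18.10 − 12.63 = 5.47; fold change = 2^-5.47 = 0.023
Pik6: ΔΔCt = (17.60−19.50) − (22.10−19.23) = -1.90 − 2.87 = -4.77; fold change = 2^4.77 = 27.284
Mapk5: ΔΔCt = (34.93−19.50) − (29.87−19.23) = 15.43 − 10.64 = 4.79; fold change = 2^-4.79 = 0.036
Slc6 has the largest |ΔΔCt| = 5.47.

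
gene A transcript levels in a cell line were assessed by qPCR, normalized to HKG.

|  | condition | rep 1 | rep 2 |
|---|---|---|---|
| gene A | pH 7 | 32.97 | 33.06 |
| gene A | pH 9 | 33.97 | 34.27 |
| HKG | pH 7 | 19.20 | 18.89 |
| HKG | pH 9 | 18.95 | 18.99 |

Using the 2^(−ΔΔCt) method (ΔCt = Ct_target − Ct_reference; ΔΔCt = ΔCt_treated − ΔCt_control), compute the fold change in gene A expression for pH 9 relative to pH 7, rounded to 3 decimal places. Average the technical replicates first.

Mean Ct: gene A pH 7 33.015; gene A pH 9 34.120; HKG pH 7 19.045; HKG pH 9 18.970
ΔCt(pH 7) = 33.015 − 19.045 = 13.970
ΔCt(pH 9) = 34.120 − 18.970 = 15.150
ΔΔCt = 15.150 − 13.970 = 1.180
Fold change = 2^(−1.180) = 0.4414

0.441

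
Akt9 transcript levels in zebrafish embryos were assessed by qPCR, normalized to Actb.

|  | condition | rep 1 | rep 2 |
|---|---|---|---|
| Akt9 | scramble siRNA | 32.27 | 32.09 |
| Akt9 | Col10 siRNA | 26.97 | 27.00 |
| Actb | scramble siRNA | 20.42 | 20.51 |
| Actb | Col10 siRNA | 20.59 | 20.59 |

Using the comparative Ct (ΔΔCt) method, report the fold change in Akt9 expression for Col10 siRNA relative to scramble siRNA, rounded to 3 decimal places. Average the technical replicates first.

Mean Ct: Akt9 scramble siRNA 32.180; Akt9 Col10 siRNA 26.985; Actb scramble siRNA 20.465; Actb Col10 siRNA 20.590
ΔCt(scramble siRNA) = 32.180 − 20.465 = 11.715
ΔCt(Col10 siRNA) = 26.985 − 20.590 = 6.395
ΔΔCt = 6.395 − 11.715 = -5.320
Fold change = 2^(−(-5.320)) = 2^5.320 = 39.9466

39.947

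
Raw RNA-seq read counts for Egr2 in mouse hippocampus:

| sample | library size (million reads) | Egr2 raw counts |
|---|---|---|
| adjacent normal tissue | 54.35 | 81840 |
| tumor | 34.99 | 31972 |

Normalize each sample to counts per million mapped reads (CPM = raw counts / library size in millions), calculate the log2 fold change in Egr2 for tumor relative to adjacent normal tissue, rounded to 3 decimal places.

CPM(adjacent normal tissue) = 81840 / 54.35 = 1505.7958
CPM(tumor) = 31972 / 34.99 = 913.7468
Fold change = 913.7468 / 1505.7958 = 0.60682
log2(0.60682) = -0.7207

-0.721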